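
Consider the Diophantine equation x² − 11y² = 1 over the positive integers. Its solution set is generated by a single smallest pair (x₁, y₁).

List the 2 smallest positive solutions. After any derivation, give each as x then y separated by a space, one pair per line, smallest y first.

d=11: √d = [3; 3,6] (ℓ=2, even), read p_1/q_1
k=0  a_k=3  p_k/q_k = 3/1
k=1  a_k=3  p_k/q_k = 10/3
fundamental: x₁=10, y₁=3  (since 100 − 11·9 = 1)
(x_2, y_2) = (10·10 + 11·3·3, 10·3 + 3·10) = (199, 60)

10 3
199 60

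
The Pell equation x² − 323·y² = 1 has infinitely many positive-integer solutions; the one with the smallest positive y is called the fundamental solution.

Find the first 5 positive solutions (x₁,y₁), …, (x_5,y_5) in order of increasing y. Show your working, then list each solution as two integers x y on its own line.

[17; 1,34] for √323; ℓ=2 ⇒ convergent index 1
i=0: a=17 ⇒ p=17, q=1
i=1: a=1 ⇒ p=18, q=1
(x₁, y₁) = (18, 1);  18² − 323·1² = 1 ✓
(x_2, y_2) = (18·18 + 323·1·1, 18·1 + 1·18) = (647, 36)
(x_3, y_3) = (18·647 + 323·1·36, 18·36 + 1·647) = (23274, 1295)
(x_4, y_4) = (18·23274 + 323·1·1295, 18·1295 + 1·23274) = (837217, 46584)
(x_5, y_5) = (18·837217 + 323·1·46584, 18·46584 + 1·837217) = (30116538, 1675729)

18 1
647 36
23274 1295
837217 46584
30116538 1675729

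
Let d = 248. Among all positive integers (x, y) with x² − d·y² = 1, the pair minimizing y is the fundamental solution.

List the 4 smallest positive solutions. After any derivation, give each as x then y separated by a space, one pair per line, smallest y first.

63 4
7937 504
999999 63500
125991937 8000496

√248 = [15; 1,2,1,30, …], period ℓ=4 (even) → k=3
k=0  a_k=15  p_k/q_k = 15/1
…
k=2  a_k=2  p_k/q_k = 47/3
k=3  a_k=1  p_k/q_k = 63/4
fundamental: x₁=63, y₁=4  (since 3969 − 248·16 = 1)
(x_2, y_2) = (63·63 + 248·4·4, 63·4 + 4·63) = (7937, 504)
(x_3, y_3) = (63·7937 + 248·4·504, 63·504 + 4·7937) = (999999, 63500)
(x_4, y_4) = (63·999999 + 248·4·63500, 63·63500 + 4·999999) = (125991937, 8000496)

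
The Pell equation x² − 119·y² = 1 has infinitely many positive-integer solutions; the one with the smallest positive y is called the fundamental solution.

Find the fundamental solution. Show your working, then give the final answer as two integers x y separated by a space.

120 11

√119 = [10; 1,9,1,20, …], period ℓ=4 (even) → k=3
i=0: a=10 ⇒ p=10, q=1
…
i=2: a=9 ⇒ p=109, q=10
i=3: a=1 ⇒ p=120, q=11
→ (120, 11).  Check: 120²=14400, 119·11²=14399, difference 1.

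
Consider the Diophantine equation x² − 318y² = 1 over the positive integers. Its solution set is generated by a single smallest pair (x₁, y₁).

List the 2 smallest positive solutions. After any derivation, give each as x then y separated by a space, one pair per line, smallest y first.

107 6
22897 1284

√318 = [17; 1,4,1,34, …], period ℓ=4 (even) → k=3
a_0=17:  p_0=17·1+0=17,  q_0=17·0+1=1
a_1=1:  p_1=1·17+1=18,  q_1=1·1+0=1
a_2=4:  p_2=4·18+17=89,  q_2=4·1+1=5
a_3=1:  p_3=1·89+18=107,  q_3=1·5+1=6
(x₁, y₁) = (107, 6);  107² − 318·6² = 1 ✓
k=2:  x_2 = 107·107+318·6·6 = 22897,  y_2 = 107·6+6·107 = 1284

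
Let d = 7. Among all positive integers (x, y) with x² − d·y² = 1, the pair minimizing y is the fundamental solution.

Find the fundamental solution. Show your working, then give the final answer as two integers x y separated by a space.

8 3

√7 = [2; 1,1,1,4, …], period ℓ=4 (even) → k=3
step 0: (2, 1)  from 2·(1,0) + (0,1)
step 1: (3, 1)  from 1·(2,1) + (1,0)
step 2: (5, 2)  from 1·(3,1) + (2,1)
step 3: (8, 3)  from 1·(5,2) + (3,1)
→ (8, 3).  Check: 8²=64, 7·3²=63, difference 1.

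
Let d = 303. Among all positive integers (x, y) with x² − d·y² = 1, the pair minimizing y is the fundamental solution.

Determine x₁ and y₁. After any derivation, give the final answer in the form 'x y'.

√303 → a₀=17, period (2,2,5,2,2,34); ℓ=6 even so k=5
step 0: (17, 1)  from 17·(1,0) + (0,1)
step 1: (35, 2)  from 2·(17,1) + (1,0)
step 2: (87, 5)  from 2·(35,2) + (17,1)
step 3: (470, 27)  from 5·(87,5) + (35,2)
step 4: (1027, 59)  from 2·(470,27) + (87,5)
step 5: (2524, 145)  from 2·(1027,59) + (470,27)
(x₁, y₁) = (2524, 145);  2524² − 303·145² = 1 ✓

2524 145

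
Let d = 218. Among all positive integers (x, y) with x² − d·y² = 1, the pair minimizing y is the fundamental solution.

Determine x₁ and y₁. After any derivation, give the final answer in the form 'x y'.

d=218: √d = [14; 1,3,3,1,28] (ℓ=5, odd), read p_9/q_9
step 0: (14, 1)  from 14·(1,0) + (0,1)
step 1: (15, 1)  from 1·(14,1) + (1,0)
step 2: (59, 4)  from 3·(15,1) + (14,1)
step 3: (192, 13)  from 3·(59,4) + (15,1)
step 4: (251, 17)  from 1·(192,13) + (59,4)
…
step 8: (96370, 6527)  from 3·(29633,2007) + (7471,506)
step 9: (126003, 8534)  from 1·(96370,6527) + (29633,2007)
fundamental: x₁=126003, y₁=8534  (since 15876756009 − 218·72829156 = 1)

126003 8534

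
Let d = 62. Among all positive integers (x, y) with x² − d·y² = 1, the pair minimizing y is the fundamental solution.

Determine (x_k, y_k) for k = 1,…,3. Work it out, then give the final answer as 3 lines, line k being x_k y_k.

63 8
7937 1008
999999 127000

√62 = [7; 1,6,1,14, …], period ℓ=4 (even) → k=3
i=0: a=7 ⇒ p=7, q=1
…
i=2: a=6 ⇒ p=55, q=7
i=3: a=1 ⇒ p=63, q=8
→ (63, 8).  Check: 63²=3969, 62·8²=3968, difference 1.
n=2: (63,8)∘(63,8) = (63·63+62·8·8, 63·8+8·63) = (7937,1008)
n=3: (7937,1008)∘(63,8) = (63·7937+62·8·1008, 63·1008+8·7937) = (999999,127000)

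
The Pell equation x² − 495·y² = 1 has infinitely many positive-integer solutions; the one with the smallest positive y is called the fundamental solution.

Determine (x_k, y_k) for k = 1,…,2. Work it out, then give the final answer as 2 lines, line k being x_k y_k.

d=495: √d = [22; 4,44] (ℓ=2, even), read p_1/q_1
a_0=22:  p_0=22·1+0=22,  q_0=22·0+1=1
a_1=4:  p_1=4·22+1=89,  q_1=4·1+0=4
fundamental: x₁=89, y₁=4  (since 7921 − 495·16 = 1)
n=2: (89,4)∘(89,4) = (89·89+495·4·4, 89·4+4·89) = (15841,712)

89 4
15841 712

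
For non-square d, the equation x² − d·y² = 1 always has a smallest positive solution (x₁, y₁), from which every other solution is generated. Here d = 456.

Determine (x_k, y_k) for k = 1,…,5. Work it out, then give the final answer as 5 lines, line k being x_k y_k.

√456 = [21; 2,1,4,1,2,42, …], period ℓ=6 (even) → k=5
step 0: (21, 1)  from 21·(1,0) + (0,1)
…
step 2: (64, 3)  from 1·(43,2) + (21,1)
step 3: (299, 14)  from 4·(64,3) + (43,2)
step 4: (363, 17)  from 1·(299,14) + (64,3)
step 5: (1025, 48)  from 2·(363,17) + (299,14)
→ (1025, 48).  Check: 1025²=1050625, 456·48²=1050624, difference 1.
(x_2, y_2) = (1025·1025 + 456·48·48, 1025·48 + 48·1025) = (2101249, 98400)
(x_3, y_3) = (1025·2101249 + 456·48·98400, 1025·98400 + 48·2101249) = (4307559425, 201719952)
(x_4, y_4) = (1025·4307559425 + 456·48·201719952, 1025·201719952 + 48·4307559425) = (8830494720001, 413525803200)
(x_5, y_5) = (1025·8830494720001 + 456·48·413525803200, 1025·413525803200 + 48·8830494720001) = (18102509868442625, 847727694840048)

1025 48
2101249 98400
4307559425 201719952
8830494720001 413525803200
18102509868442625 847727694840048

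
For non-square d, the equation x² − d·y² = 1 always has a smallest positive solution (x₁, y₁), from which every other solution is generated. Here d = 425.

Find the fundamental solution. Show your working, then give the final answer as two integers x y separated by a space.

√425 = [20; 1,1,1,1,1,1,40, …], period ℓ=7 (odd) → k=13
i=0: a=20 ⇒ p=20, q=1
…
i=8: a=1 ⇒ p=11153, q=541
…
i=12: a=1 ⇒ p=88420, q=4289
i=13: a=1 ⇒ p=143649, q=6968
fundamental: x₁=143649, y₁=6968  (since 20635035201 − 425·48553024 = 1)

143649 6968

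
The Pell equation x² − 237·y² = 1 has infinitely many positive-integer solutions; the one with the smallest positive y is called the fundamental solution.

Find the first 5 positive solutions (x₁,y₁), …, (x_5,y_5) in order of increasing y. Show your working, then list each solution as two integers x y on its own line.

228151 14820
104105757601 6762395640
47503665404623351 3085694655308460
21676017531356338550401 1408008642599798519280
9890810151545456327820453751 642477159632487569289194100

√237 = [15; 2,1,1,7,10,7,1,1,2,30, …], period ℓ=10 (even) → k=9
a_0=15:  p_0=15·1+0=15,  q_0=15·0+1=1
…
a_3=1:  p_3=1·46+31=77,  q_3=1·3+2=5
a_4=7:  p_4=7·77+46=585,  q_4=7·5+3=38
a_5=10:  p_5=10·585+77=5927,  q_5=10·38+5=385
…
a_7=1:  p_7=1·42074+5927=48001,  q_7=1·2733+385=3118
a_8=1:  p_8=1·48001+42074=90075,  q_8=1·3118+2733=5851
a_9=2:  p_9=2·90075+48001=228151,  q_9=2·5851+3118=14820
→ (228151, 14820).  Check: 228151²=52052878801, 237·14820²=52052878800, difference 1.
k=2:  x_2 = 228151·228151+237·14820·14820 = 104105757601,  y_2 = 228151·14820+14820·228151 = 6762395640
k=3:  x_3 = 228151·104105757601+237·14820·6762395640 = 47503665404623351,  y_3 = 228151·6762395640+14820·104105757601 = 3085694655308460
k=4:  x_4 = 228151·47503665404623351+237·14820·3085694655308460 = 21676017531356338550401,  y_4 = 228151·3085694655308460+14820·47503665404623351 = 1408008642599798519280
k=5:  x_5 = 228151·21676017531356338550401+237·14820·1408008642599798519280 = 9890810151545456327820453751,  y_5 = 228151·1408008642599798519280+14820·21676017531356338550401 = 642477159632487569289194100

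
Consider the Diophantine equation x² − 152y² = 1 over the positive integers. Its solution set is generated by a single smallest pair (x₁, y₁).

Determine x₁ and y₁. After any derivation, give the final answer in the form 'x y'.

√152 = [12; 3,24, …], period ℓ=2 (even) → k=1
a_0=12:  p_0=12·1+0=12,  q_0=12·0+1=1
a_1=3:  p_1=3·12+1=37,  q_1=3·1+0=3
→ (37, 3).  Check: 37²=1369, 152·3²=1368, difference 1.

37 3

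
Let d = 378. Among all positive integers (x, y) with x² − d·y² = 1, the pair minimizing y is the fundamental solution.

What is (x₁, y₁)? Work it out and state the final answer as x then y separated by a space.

8749 450

d=378: √d = [19; 2,3,1,4,1,3,2,38] (ℓ=8, even), read p_7/q_7
k=0  a_k=19  p_k/q_k = 19/1
k=1  a_k=2  p_k/q_k = 39/2
k=2  a_k=3  p_k/q_k = 136/7
k=3  a_k=1  p_k/q_k = 175/9
…
k=6  a_k=3  p_k/q_k = 3869/199
k=7  a_k=2  p_k/q_k = 8749/450
(x₁, y₁) = (8749, 450);  8749² − 378·450² = 1 ✓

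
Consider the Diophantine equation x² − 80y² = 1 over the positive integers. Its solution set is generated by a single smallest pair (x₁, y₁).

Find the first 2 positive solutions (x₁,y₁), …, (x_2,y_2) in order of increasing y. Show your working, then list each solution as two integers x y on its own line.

√80 = [8; 1,16, …], period ℓ=2 (even) → k=1
a_0=8:  p_0=8·1+0=8,  q_0=8·0+1=1
a_1=1:  p_1=1·8+1=9,  q_1=1·1+0=1
(x₁, y₁) = (9, 1);  9² − 80·1² = 1 ✓
n=2: (9,1)∘(9,1) = (9·9+80·1·1, 9·1+1·9) = (161,18)

9 1
161 18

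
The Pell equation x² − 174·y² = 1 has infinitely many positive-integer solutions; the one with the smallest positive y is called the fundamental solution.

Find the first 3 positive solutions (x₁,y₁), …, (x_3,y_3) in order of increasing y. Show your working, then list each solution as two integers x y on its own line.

1451 110
4210801 319220
12219743051 926376330

√174 → a₀=13, period (5,4,5,26); ℓ=4 even so k=3
a_0=13:  p_0=13·1+0=13,  q_0=13·0+1=1
…
a_2=4:  p_2=4·66+13=277,  q_2=4·5+1=21
a_3=5:  p_3=5·277+66=1451,  q_3=5·21+5=110
(x₁, y₁) = (1451, 110);  1451² − 174·110² = 1 ✓
k=2:  x_2 = 1451·1451+174·110·110 = 4210801,  y_2 = 1451·110+110·1451 = 319220
k=3:  x_3 = 1451·4210801+174·110·319220 = 12219743051,  y_3 = 1451·319220+110·4210801 = 926376330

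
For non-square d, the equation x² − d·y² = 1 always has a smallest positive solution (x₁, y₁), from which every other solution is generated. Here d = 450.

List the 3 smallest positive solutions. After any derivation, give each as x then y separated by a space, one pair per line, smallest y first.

19601 924
768398401 36222648
30122754096401 1420000245972

√450 → a₀=21, period (4,1,2,4,2,1,4,42); ℓ=8 even so k=7
step 0: (21, 1)  from 21·(1,0) + (0,1)
…
step 2: (106, 5)  from 1·(85,4) + (21,1)
step 3: (297, 14)  from 2·(106,5) + (85,4)
step 4: (1294, 61)  from 4·(297,14) + (106,5)
…
step 6: (4179, 197)  from 1·(2885,136) + (1294,61)
step 7: (19601, 924)  from 4·(4179,197) + (2885,136)
(x₁, y₁) = (19601, 924);  19601² − 450·924² = 1 ✓
n=2: (19601,924)∘(19601,924) = (19601·19601+450·924·924, 19601·924+924·19601) = (768398401,36222648)
n=3: (768398401,36222648)∘(19601,924) = (19601·768398401+450·924·36222648, 19601·36222648+924·768398401) = (30122754096401,1420000245972)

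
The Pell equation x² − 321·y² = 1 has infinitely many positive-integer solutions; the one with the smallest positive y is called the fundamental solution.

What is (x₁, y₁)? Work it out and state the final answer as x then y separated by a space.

d=321: √d = [17; 1,10,1,34] (ℓ=4, even), read p_3/q_3
a_0=17:  p_0=17·1+0=17,  q_0=17·0+1=1
a_1=1:  p_1=1·17+1=18,  q_1=1·1+0=1
a_2=10:  p_2=10·18+17=197,  q_2=10·1+1=11
a_3=1:  p_3=1·197+18=215,  q_3=1·11+1=12
→ (215, 12).  Check: 215²=46225, 321·12²=46224, difference 1.

215 12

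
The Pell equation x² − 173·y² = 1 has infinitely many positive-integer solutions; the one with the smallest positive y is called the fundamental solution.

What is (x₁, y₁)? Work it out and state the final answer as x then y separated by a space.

2499849 190060

√173 = [13; 6,1,1,6,26, …], period ℓ=5 (odd) → k=9
k=0  a_k=13  p_k/q_k = 13/1
…
k=3  a_k=1  p_k/q_k = 171/13
…
k=8  a_k=1  p_k/q_k = 382343/29069
k=9  a_k=6  p_k/q_k = 2499849/190060
→ (2499849, 190060).  Check: 2499849²=6249245022801, 173·190060²=6249245022800, difference 1.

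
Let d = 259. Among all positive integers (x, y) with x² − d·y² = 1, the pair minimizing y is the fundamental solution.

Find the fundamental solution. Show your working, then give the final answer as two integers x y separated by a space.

847225 52644

√259 → a₀=16, period (10,1,2,3,4,3,2,1,10,32); ℓ=10 even so k=9
k=0  a_k=16  p_k/q_k = 16/1
k=1  a_k=10  p_k/q_k = 161/10
…
k=3  a_k=2  p_k/q_k = 515/32
k=4  a_k=3  p_k/q_k = 1722/107
…
k=6  a_k=3  p_k/q_k = 23931/1487
k=7  a_k=2  p_k/q_k = 55265/3434
k=8  a_k=1  p_k/q_k = 79196/4921
k=9  a_k=10  p_k/q_k = 847225/52644
fundamental: x₁=847225, y₁=52644  (since 717790200625 − 259·2771390736 = 1)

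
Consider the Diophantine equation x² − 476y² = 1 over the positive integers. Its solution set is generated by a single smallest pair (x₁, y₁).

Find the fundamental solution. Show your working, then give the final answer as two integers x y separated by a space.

√476 = [21; 1,4,2,10,2,4,1,42, …], period ℓ=8 (even) → k=7
a_0=21:  p_0=21·1+0=21,  q_0=21·0+1=1
a_1=1:  p_1=1·21+1=22,  q_1=1·1+0=1
a_2=4:  p_2=4·22+21=109,  q_2=4·1+1=5
…
a_4=10:  p_4=10·240+109=2509,  q_4=10·11+5=115
…
a_6=4:  p_6=4·5258+2509=23541,  q_6=4·241+115=1079
a_7=1:  p_7=1·23541+5258=28799,  q_7=1·1079+241=1320
fundamental: x₁=28799, y₁=1320  (since 829382401 − 476·1742400 = 1)

28799 1320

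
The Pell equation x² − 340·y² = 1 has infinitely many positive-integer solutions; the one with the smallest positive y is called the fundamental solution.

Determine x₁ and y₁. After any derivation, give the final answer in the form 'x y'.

[18; 2,3,1,1,1,…,3,2,36] for √340; ℓ=14 ⇒ convergent index 13
i=0: a=18 ⇒ p=18, q=1
i=1: a=2 ⇒ p=37, q=2
…
i=3: a=1 ⇒ p=166, q=9
i=4: a=1 ⇒ p=295, q=16
…
i=7: a=8 ⇒ p=6509, q=353
…
i=9: a=1 ⇒ p=13774, q=747
…
i=12: a=3 ⇒ p=125478, q=6805
i=13: a=2 ⇒ p=285769, q=15498
fundamental: x₁=285769, y₁=15498  (since 81663921361 − 340·240188004 = 1)

285769 15498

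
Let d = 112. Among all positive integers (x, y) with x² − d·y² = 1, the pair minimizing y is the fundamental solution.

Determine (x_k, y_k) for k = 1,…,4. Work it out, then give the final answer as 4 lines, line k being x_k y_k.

127 12
32257 3048
8193151 774180
2081028097 196638672

d=112: √d = [10; 1,1,2,1,1,20] (ℓ=6, even), read p_5/q_5
a_0=10:  p_0=10·1+0=10,  q_0=10·0+1=1
a_1=1:  p_1=1·10+1=11,  q_1=1·1+0=1
a_2=1:  p_2=1·11+10=21,  q_2=1·1+1=2
…
a_4=1:  p_4=1·53+21=74,  q_4=1·5+2=7
a_5=1:  p_5=1·74+53=127,  q_5=1·7+5=12
→ (127, 12).  Check: 127²=16129, 112·12²=16128, difference 1.
k=2:  x_2 = 127·127+112·12·12 = 32257,  y_2 = 127·12+12·127 = 3048
k=3:  x_3 = 127·32257+112·12·3048 = 8193151,  y_3 = 127·3048+12·32257 = 774180
k=4:  x_4 = 127·8193151+112·12·774180 = 2081028097,  y_4 = 127·774180+12·8193151 = 196638672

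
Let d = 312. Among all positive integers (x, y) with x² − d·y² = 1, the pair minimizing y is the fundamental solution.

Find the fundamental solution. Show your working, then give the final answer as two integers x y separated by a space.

√312 → a₀=17, period (1,1,1,34); ℓ=4 even so k=3
a_0=17:  p_0=17·1+0=17,  q_0=17·0+1=1
a_1=1:  p_1=1·17+1=18,  q_1=1·1+0=1
a_2=1:  p_2=1·18+17=35,  q_2=1·1+1=2
a_3=1:  p_3=1·35+18=53,  q_3=1·2+1=3
fundamental: x₁=53, y₁=3  (since 2809 − 312·9 = 1)

53 3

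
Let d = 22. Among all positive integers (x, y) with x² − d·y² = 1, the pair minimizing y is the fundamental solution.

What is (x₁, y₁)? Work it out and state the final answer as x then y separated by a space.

197 42

d=22: √d = [4; 1,2,4,2,1,8] (ℓ=6, even), read p_5/q_5
k=0  a_k=4  p_k/q_k = 4/1
k=1  a_k=1  p_k/q_k = 5/1
…
k=4  a_k=2  p_k/q_k = 136/29
k=5  a_k=1  p_k/q_k = 197/42
(x₁, y₁) = (197, 42);  197² − 22·42² = 1 ✓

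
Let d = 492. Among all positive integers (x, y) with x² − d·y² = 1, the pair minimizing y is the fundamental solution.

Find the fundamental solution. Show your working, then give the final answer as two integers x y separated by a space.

√492 → a₀=22, period (5,1,1,10,1,1,5,44); ℓ=8 even so k=7
step 0: (22, 1)  from 22·(1,0) + (0,1)
step 1: (111, 5)  from 5·(22,1) + (1,0)
…
step 3: (244, 11)  from 1·(133,6) + (111,5)
step 4: (2573, 116)  from 10·(244,11) + (133,6)
…
step 6: (5390, 243)  from 1·(2817,127) + (2573,116)
step 7: (29767, 1342)  from 5·(5390,243) + (2817,127)
→ (29767, 1342).  Check: 29767²=886074289, 492·1342²=886074288, difference 1.

29767 1342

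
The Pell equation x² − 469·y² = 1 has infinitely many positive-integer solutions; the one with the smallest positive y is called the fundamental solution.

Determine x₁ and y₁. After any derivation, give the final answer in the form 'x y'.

137215 6336

√469 = [21; 1,1,1,10,6,10,1,1,1,42, …], period ℓ=10 (even) → k=9
a_0=21:  p_0=21·1+0=21,  q_0=21·0+1=1
a_1=1:  p_1=1·21+1=22,  q_1=1·1+0=1
…
a_3=1:  p_3=1·43+22=65,  q_3=1·2+1=3
a_4=10:  p_4=10·65+43=693,  q_4=10·3+2=32
a_5=6:  p_5=6·693+65=4223,  q_5=6·32+3=195
a_6=10:  p_6=10·4223+693=42923,  q_6=10·195+32=1982
a_7=1:  p_7=1·42923+4223=47146,  q_7=1·1982+195=2177
a_8=1:  p_8=1·47146+42923=90069,  q_8=1·2177+1982=4159
a_9=1:  p_9=1·90069+47146=137215,  q_9=1·4159+2177=6336
→ (137215, 6336).  Check: 137215²=18827956225, 469·6336²=18827956224, difference 1.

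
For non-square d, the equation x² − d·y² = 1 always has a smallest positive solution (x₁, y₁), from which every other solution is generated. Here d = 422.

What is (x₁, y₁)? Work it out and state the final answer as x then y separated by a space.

7022501 341850

[20; 1,1,5,2,1,…,1,1,40] for √422; ℓ=14 ⇒ convergent index 13
step 0: (20, 1)  from 20·(1,0) + (0,1)
…
step 2: (41, 2)  from 1·(21,1) + (20,1)
step 3: (226, 11)  from 5·(41,2) + (21,1)
…
step 6: (2650, 129)  from 3·(719,35) + (493,24)
…
step 12: (3810680, 185501)  from 1·(3211821,156349) + (598859,29152)
step 13: (7022501, 341850)  from 1·(3810680,185501) + (3211821,156349)
→ (7022501, 341850).  Check: 7022501²=49315520295001, 422·341850²=49315520295000, difference 1.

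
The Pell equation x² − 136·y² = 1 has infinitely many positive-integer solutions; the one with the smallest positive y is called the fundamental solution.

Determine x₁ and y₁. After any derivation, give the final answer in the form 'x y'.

35 3

[11; 1,1,1,22] for √136; ℓ=4 ⇒ convergent index 3
step 0: (11, 1)  from 11·(1,0) + (0,1)
step 1: (12, 1)  from 1·(11,1) + (1,0)
step 2: (23, 2)  from 1·(12,1) + (11,1)
step 3: (35, 3)  from 1·(23,2) + (12,1)
fundamental: x₁=35, y₁=3  (since 1225 − 136·9 = 1)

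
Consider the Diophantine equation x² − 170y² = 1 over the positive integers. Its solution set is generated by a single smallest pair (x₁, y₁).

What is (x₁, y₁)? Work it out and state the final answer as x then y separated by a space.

339 26

d=170: √d = [13; 26] (ℓ=1, odd), read p_1/q_1
step 0: (13, 1)  from 13·(1,0) + (0,1)
step 1: (339, 26)  from 26·(13,1) + (1,0)
(x₁, y₁) = (339, 26);  339² − 170·26² = 1 ✓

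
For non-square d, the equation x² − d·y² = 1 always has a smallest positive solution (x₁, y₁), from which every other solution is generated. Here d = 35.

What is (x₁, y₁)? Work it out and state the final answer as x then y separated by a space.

6 1

√35 → a₀=5, period (1,10); ℓ=2 even so k=1
k=0  a_k=5  p_k/q_k = 5/1
k=1  a_k=1  p_k/q_k = 6/1
→ (6, 1).  Check: 6²=36, 35·1²=35, difference 1.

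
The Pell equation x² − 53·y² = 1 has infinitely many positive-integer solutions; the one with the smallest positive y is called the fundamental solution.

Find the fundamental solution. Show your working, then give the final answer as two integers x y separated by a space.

√53 = [7; 3,1,1,3,14, …], period ℓ=5 (odd) → k=9
k=0  a_k=7  p_k/q_k = 7/1
…
k=7  a_k=1  p_k/q_k = 10578/1453
k=8  a_k=1  p_k/q_k = 18557/2549
k=9  a_k=3  p_k/q_k = 66249/9100
(x₁, y₁) = (66249, 9100);  66249² − 53·9100² = 1 ✓

66249 9100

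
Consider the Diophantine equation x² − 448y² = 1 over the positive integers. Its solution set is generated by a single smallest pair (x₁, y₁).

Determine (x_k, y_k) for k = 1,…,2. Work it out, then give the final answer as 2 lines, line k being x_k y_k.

127 6
32257 1524

d=448: √d = [21; 6,42] (ℓ=2, even), read p_1/q_1
a_0=21:  p_0=21·1+0=21,  q_0=21·0+1=1
a_1=6:  p_1=6·21+1=127,  q_1=6·1+0=6
→ (127, 6).  Check: 127²=16129, 448·6²=16128, difference 1.
k=2:  x_2 = 127·127+448·6·6 = 32257,  y_2 = 127·6+6·127 = 1524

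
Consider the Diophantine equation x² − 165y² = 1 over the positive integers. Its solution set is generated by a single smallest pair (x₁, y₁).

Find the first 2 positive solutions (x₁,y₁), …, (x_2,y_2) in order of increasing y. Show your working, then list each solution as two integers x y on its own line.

1079 84
2328481 181272

√165 = [12; 1,5,2,5,1,24, …], period ℓ=6 (even) → k=5
step 0: (12, 1)  from 12·(1,0) + (0,1)
step 1: (13, 1)  from 1·(12,1) + (1,0)
step 2: (77, 6)  from 5·(13,1) + (12,1)
…
step 4: (912, 71)  from 5·(167,13) + (77,6)
step 5: (1079, 84)  from 1·(912,71) + (167,13)
fundamental: x₁=1079, y₁=84  (since 1164241 − 165·7056 = 1)
(1079+84√165)^2 = 2328481 + 181272√165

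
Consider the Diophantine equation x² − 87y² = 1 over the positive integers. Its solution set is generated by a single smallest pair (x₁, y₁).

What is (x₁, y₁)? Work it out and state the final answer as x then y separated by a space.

[9; 3,18] for √87; ℓ=2 ⇒ convergent index 1
a_0=9:  p_0=9·1+0=9,  q_0=9·0+1=1
a_1=3:  p_1=3·9+1=28,  q_1=3·1+0=3
fundamental: x₁=28, y₁=3  (since 784 − 87·9 = 1)

28 3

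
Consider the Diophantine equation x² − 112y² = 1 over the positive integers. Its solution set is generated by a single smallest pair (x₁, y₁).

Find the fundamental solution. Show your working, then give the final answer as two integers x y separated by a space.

127 12

d=112: √d = [10; 1,1,2,1,1,20] (ℓ=6, even), read p_5/q_5
a_0=10:  p_0=10·1+0=10,  q_0=10·0+1=1
a_1=1:  p_1=1·10+1=11,  q_1=1·1+0=1
…
a_3=2:  p_3=2·21+11=53,  q_3=2·2+1=5
a_4=1:  p_4=1·53+21=74,  q_4=1·5+2=7
a_5=1:  p_5=1·74+53=127,  q_5=1·7+5=12
(x₁, y₁) = (127, 12);  127² − 112·12² = 1 ✓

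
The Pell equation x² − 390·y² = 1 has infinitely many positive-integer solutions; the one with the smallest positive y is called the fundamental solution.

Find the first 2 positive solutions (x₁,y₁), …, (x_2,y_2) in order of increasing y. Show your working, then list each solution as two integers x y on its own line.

79 4
12481 632

√390 = [19; 1,2,1,38, …], period ℓ=4 (even) → k=3
i=0: a=19 ⇒ p=19, q=1
…
i=2: a=2 ⇒ p=59, q=3
i=3: a=1 ⇒ p=79, q=4
→ (79, 4).  Check: 79²=6241, 390·4²=6240, difference 1.
k=2:  x_2 = 79·79+390·4·4 = 12481,  y_2 = 79·4+4·79 = 632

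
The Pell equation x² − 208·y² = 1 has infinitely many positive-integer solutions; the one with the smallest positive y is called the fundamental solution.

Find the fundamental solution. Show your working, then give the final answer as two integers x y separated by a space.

649 45

√208 → a₀=14, period (2,2,1,2,2,28); ℓ=6 even so k=5
step 0: (14, 1)  from 14·(1,0) + (0,1)
…
step 2: (72, 5)  from 2·(29,2) + (14,1)
step 3: (101, 7)  from 1·(72,5) + (29,2)
step 4: (274, 19)  from 2·(101,7) + (72,5)
step 5: (649, 45)  from 2·(274,19) + (101,7)
fundamental: x₁=649, y₁=45  (since 421201 − 208·2025 = 1)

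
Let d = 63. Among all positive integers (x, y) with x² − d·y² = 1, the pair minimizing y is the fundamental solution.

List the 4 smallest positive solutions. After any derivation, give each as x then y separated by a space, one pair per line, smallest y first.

√63 = [7; 1,14, …], period ℓ=2 (even) → k=1
step 0: (7, 1)  from 7·(1,0) + (0,1)
step 1: (8, 1)  from 1·(7,1) + (1,0)
fundamental: x₁=8, y₁=1  (since 64 − 63·1 = 1)
n=2: (8,1)∘(8,1) = (8·8+63·1·1, 8·1+1·8) = (127,16)
n=3: (127,16)∘(8,1) = (8·127+63·1·16, 8·16+1·127) = (2024,255)
n=4: (2024,255)∘(8,1) = (8·2024+63·1·255, 8·255+1·2024) = (32257,4064)

8 1
127 16
2024 255
32257 4064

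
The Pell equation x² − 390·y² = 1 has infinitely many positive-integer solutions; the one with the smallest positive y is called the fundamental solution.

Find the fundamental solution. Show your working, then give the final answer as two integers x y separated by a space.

79 4

d=390: √d = [19; 1,2,1,38] (ℓ=4, even), read p_3/q_3
step 0: (19, 1)  from 19·(1,0) + (0,1)
…
step 2: (59, 3)  from 2·(20,1) + (19,1)
step 3: (79, 4)  from 1·(59,3) + (20,1)
fundamental: x₁=79, y₁=4  (since 6241 − 390·16 = 1)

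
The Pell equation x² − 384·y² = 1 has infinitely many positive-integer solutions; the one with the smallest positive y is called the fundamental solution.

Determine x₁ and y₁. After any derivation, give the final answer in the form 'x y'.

[19; 1,1,2,9,2,1,1,38] for √384; ℓ=8 ⇒ convergent index 7
i=0: a=19 ⇒ p=19, q=1
i=1: a=1 ⇒ p=20, q=1
i=2: a=1 ⇒ p=39, q=2
i=3: a=2 ⇒ p=98, q=5
…
i=6: a=1 ⇒ p=2861, q=146
i=7: a=1 ⇒ p=4801, q=245
fundamental: x₁=4801, y₁=245  (since 23049601 − 384·60025 = 1)

4801 245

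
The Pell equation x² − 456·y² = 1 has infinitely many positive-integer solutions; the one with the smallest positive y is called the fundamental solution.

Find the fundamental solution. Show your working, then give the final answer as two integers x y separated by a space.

1025 48

√456 = [21; 2,1,4,1,2,42, …], period ℓ=6 (even) → k=5
i=0: a=21 ⇒ p=21, q=1
i=1: a=2 ⇒ p=43, q=2
i=2: a=1 ⇒ p=64, q=3
i=3: a=4 ⇒ p=299, q=14
i=4: a=1 ⇒ p=363, q=17
i=5: a=2 ⇒ p=1025, q=48
→ (1025, 48).  Check: 1025²=1050625, 456·48²=1050624, difference 1.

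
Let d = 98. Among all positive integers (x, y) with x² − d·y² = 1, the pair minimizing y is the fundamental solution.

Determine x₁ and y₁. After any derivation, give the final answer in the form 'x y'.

[9; 1,8,1,18] for √98; ℓ=4 ⇒ convergent index 3
a_0=9:  p_0=9·1+0=9,  q_0=9·0+1=1
…
a_2=8:  p_2=8·10+9=89,  q_2=8·1+1=9
a_3=1:  p_3=1·89+10=99,  q_3=1·9+1=10
fundamental: x₁=99, y₁=10  (since 9801 − 98·100 = 1)

99 10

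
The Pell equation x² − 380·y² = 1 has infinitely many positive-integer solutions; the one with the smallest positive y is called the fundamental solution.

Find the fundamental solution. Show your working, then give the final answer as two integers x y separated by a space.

39 2

√380 → a₀=19, period (2,38); ℓ=2 even so k=1
step 0: (19, 1)  from 19·(1,0) + (0,1)
step 1: (39, 2)  from 2·(19,1) + (1,0)
fundamental: x₁=39, y₁=2  (since 1521 − 380·4 = 1)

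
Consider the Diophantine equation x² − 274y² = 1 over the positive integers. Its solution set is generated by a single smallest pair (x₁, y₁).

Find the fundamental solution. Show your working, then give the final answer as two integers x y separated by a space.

√274 = [16; 1,1,4,4,1,1,32, …], period ℓ=7 (odd) → k=13
i=0: a=16 ⇒ p=16, q=1
i=1: a=1 ⇒ p=17, q=1
i=2: a=1 ⇒ p=33, q=2
…
i=4: a=4 ⇒ p=629, q=38
…
i=10: a=4 ⇒ p=419253, q=25328
i=11: a=4 ⇒ p=1770023, q=106931
i=12: a=1 ⇒ p=2189276, q=132259
i=13: a=1 ⇒ p=3959299, q=239190
→ (3959299, 239190).  Check: 3959299²=15676048571401, 274·239190²=15676048571400, difference 1.

3959299 239190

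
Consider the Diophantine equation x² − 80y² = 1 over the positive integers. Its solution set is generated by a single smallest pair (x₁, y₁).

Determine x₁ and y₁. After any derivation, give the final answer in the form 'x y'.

9 1

[8; 1,16] for √80; ℓ=2 ⇒ convergent index 1
k=0  a_k=8  p_k/q_k = 8/1
k=1  a_k=1  p_k/q_k = 9/1
→ (9, 1).  Check: 9²=81, 80·1²=80, difference 1.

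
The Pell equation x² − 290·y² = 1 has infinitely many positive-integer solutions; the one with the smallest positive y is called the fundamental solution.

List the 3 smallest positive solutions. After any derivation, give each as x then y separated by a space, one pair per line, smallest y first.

579 34
670481 39372
776416419 45592742

[17; 34] for √290; ℓ=1 ⇒ convergent index 1
a_0=17:  p_0=17·1+0=17,  q_0=17·0+1=1
a_1=34:  p_1=34·17+1=579,  q_1=34·1+0=34
fundamental: x₁=579, y₁=34  (since 335241 − 290·1156 = 1)
(579+34√290)^2 = 670481 + 39372√290
(579+34√290)^3 = 776416419 + 45592742√290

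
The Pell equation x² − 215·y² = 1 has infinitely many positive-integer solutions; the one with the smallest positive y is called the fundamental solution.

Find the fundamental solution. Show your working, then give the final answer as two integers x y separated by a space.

44 3

d=215: √d = [14; 1,1,1,28] (ℓ=4, even), read p_3/q_3
i=0: a=14 ⇒ p=14, q=1
i=1: a=1 ⇒ p=15, q=1
i=2: a=1 ⇒ p=29, q=2
i=3: a=1 ⇒ p=44, q=3
fundamental: x₁=44, y₁=3  (since 1936 − 215·9 = 1)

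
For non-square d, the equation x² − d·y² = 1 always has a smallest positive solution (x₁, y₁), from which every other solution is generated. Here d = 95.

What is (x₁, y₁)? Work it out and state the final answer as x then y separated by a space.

39 4

[9; 1,2,1,18] for √95; ℓ=4 ⇒ convergent index 3
step 0: (9, 1)  from 9·(1,0) + (0,1)
step 1: (10, 1)  from 1·(9,1) + (1,0)
step 2: (29, 3)  from 2·(10,1) + (9,1)
step 3: (39, 4)  from 1·(29,3) + (10,1)
(x₁, y₁) = (39, 4);  39² − 95·4² = 1 ✓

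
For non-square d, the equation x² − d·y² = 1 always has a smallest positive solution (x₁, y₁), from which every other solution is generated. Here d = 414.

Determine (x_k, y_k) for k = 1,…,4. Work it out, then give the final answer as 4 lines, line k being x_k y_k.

[20; 2,1,7,2,7,1,2,40] for √414; ℓ=8 ⇒ convergent index 7
step 0: (20, 1)  from 20·(1,0) + (0,1)
…
step 2: (61, 3)  from 1·(41,2) + (20,1)
…
step 6: (8444, 415)  from 1·(7447,366) + (997,49)
step 7: (24335, 1196)  from 2·(8444,415) + (7447,366)
(x₁, y₁) = (24335, 1196);  24335² − 414·1196² = 1 ✓
k=2:  x_2 = 24335·24335+414·1196·1196 = 1184384449,  y_2 = 24335·1196+1196·24335 = 58209320
k=3:  x_3 = 24335·1184384449+414·1196·58209320 = 57643991108495,  y_3 = 24335·58209320+1196·1184384449 = 2833047603204
k=4:  x_4 = 24335·57643991108495+414·1196·2833047603204 = 2805533046066067201,  y_4 = 24335·2833047603204+1196·57643991108495 = 137884426789729360

24335 1196
1184384449 58209320
57643991108495 2833047603204
2805533046066067201 137884426789729360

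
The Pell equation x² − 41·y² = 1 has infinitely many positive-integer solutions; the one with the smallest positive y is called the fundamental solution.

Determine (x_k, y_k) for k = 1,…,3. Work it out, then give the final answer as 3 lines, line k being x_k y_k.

[6; 2,2,12] for √41; ℓ=3 ⇒ convergent index 5
step 0: (6, 1)  from 6·(1,0) + (0,1)
step 1: (13, 2)  from 2·(6,1) + (1,0)
step 2: (32, 5)  from 2·(13,2) + (6,1)
…
step 4: (826, 129)  from 2·(397,62) + (32,5)
step 5: (2049, 320)  from 2·(826,129) + (397,62)
→ (2049, 320).  Check: 2049²=4198401, 41·320²=4198400, difference 1.
(2049+320√41)^2 = 8396801 + 1311360√41
(2049+320√41)^3 = 34410088449 + 5373952960√41

2049 320
8396801 1311360
34410088449 5373952960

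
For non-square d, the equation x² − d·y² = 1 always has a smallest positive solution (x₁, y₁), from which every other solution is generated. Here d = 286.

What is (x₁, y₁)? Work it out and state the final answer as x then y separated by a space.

561835 33222

[16; 1,10,3,3,2,3,3,10,1,32] for √286; ℓ=10 ⇒ convergent index 9
k=0  a_k=16  p_k/q_k = 16/1
…
k=2  a_k=10  p_k/q_k = 186/11
…
k=4  a_k=3  p_k/q_k = 1911/113
…
k=8  a_k=10  p_k/q_k = 512132/30283
k=9  a_k=1  p_k/q_k = 561835/33222
(x₁, y₁) = (561835, 33222);  561835² − 286·33222² = 1 ✓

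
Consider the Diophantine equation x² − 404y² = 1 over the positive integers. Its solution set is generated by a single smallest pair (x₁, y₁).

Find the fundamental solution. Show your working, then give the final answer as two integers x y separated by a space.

201 10

[20; 10,40] for √404; ℓ=2 ⇒ convergent index 1
a_0=20:  p_0=20·1+0=20,  q_0=20·0+1=1
a_1=10:  p_1=10·20+1=201,  q_1=10·1+0=10
→ (201, 10).  Check: 201²=40401, 404·10²=40400, difference 1.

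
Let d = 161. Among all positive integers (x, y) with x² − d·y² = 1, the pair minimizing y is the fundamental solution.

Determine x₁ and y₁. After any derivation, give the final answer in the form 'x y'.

11775 928

d=161: √d = [12; 1,2,4,1,2,1,4,2,1,24] (ℓ=10, even), read p_9/q_9
i=0: a=12 ⇒ p=12, q=1
…
i=2: a=2 ⇒ p=38, q=3
i=3: a=4 ⇒ p=165, q=13
i=4: a=1 ⇒ p=203, q=16
i=5: a=2 ⇒ p=571, q=45
…
i=7: a=4 ⇒ p=3667, q=289
i=8: a=2 ⇒ p=8108, q=639
i=9: a=1 ⇒ p=11775, q=928
→ (11775, 928).  Check: 11775²=138650625, 161·928²=138650624, difference 1.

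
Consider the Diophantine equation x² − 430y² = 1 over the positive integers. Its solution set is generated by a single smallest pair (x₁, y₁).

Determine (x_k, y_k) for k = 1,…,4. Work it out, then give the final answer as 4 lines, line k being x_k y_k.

√430 → a₀=20, period (1,2,1,3,1,…,2,1,40); ℓ=14 even so k=13
step 0: (20, 1)  from 20·(1,0) + (0,1)
step 1: (21, 1)  from 1·(20,1) + (1,0)
step 2: (62, 3)  from 2·(21,1) + (20,1)
…
step 4: (311, 15)  from 3·(83,4) + (62,3)
step 5: (394, 19)  from 1·(311,15) + (83,4)
…
step 8: (133439, 6435)  from 6·(21794,1051) + (2675,129)
step 9: (155233, 7486)  from 1·(133439,6435) + (21794,1051)
step 10: (599138, 28893)  from 3·(155233,7486) + (133439,6435)
step 11: (754371, 36379)  from 1·(599138,28893) + (155233,7486)
step 12: (2107880, 101651)  from 2·(754371,36379) + (599138,28893)
step 13: (2862251, 138030)  from 1·(2107880,101651) + (754371,36379)
(x₁, y₁) = (2862251, 138030);  2862251² − 430·138030² = 1 ✓
n=2: (2862251,138030)∘(2862251,138030) = (2862251·2862251+430·138030·138030, 2862251·138030+138030·2862251) = (16384961574001,790153011060)
n=3: (16384961574001,790153011060)∘(2862251,138030) = (2862251·16384961574001+430·138030·790153011060, 2862251·790153011060+138030·16384961574001) = (93795745300289010251,4523232492118854090)
n=4: (93795745300289010251,4523232492118854090)∘(2862251,138030) = (2862251·93795745300289010251+430·138030·4523232492118854090, 2862251·4523232492118854090+138030·93795745300289010251) = (536933931562978654798296001,25893253447598574322902120)

2862251 138030
16384961574001 790153011060
93795745300289010251 4523232492118854090
536933931562978654798296001 25893253447598574322902120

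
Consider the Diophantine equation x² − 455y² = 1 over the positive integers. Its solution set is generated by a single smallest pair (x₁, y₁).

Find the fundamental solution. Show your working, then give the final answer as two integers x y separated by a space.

64 3

√455 = [21; 3,42, …], period ℓ=2 (even) → k=1
i=0: a=21 ⇒ p=21, q=1
i=1: a=3 ⇒ p=64, q=3
(x₁, y₁) = (64, 3);  64² − 455·3² = 1 ✓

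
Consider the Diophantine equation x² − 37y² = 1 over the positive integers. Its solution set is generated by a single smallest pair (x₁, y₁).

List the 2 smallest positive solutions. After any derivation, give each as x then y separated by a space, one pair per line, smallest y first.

√37 → a₀=6, period (12); ℓ=1 odd so k=1
a_0=6:  p_0=6·1+0=6,  q_0=6·0+1=1
a_1=12:  p_1=12·6+1=73,  q_1=12·1+0=12
fundamental: x₁=73, y₁=12  (since 5329 − 37·144 = 1)
n=2: (73,12)∘(73,12) = (73·73+37·12·12, 73·12+12·73) = (10657,1752)

73 12
10657 1752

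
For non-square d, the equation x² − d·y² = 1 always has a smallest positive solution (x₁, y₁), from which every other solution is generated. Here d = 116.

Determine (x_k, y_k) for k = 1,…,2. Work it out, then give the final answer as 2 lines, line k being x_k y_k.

9801 910
192119201 17837820

√116 → a₀=10, period (1,3,2,1,4,1,2,3,1,20); ℓ=10 even so k=9
i=0: a=10 ⇒ p=10, q=1
i=1: a=1 ⇒ p=11, q=1
…
i=3: a=2 ⇒ p=97, q=9
…
i=5: a=4 ⇒ p=657, q=61
i=6: a=1 ⇒ p=797, q=74
i=7: a=2 ⇒ p=2251, q=209
i=8: a=3 ⇒ p=7550, q=701
i=9: a=1 ⇒ p=9801, q=910
fundamental: x₁=9801, y₁=910  (since 96059601 − 116·828100 = 1)
(9801+910√116)^2 = 192119201 + 17837820√116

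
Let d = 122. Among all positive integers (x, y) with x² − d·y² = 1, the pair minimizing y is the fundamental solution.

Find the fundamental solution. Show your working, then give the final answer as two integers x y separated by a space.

√122 → a₀=11, period (22); ℓ=1 odd so k=1
step 0: (11, 1)  from 11·(1,0) + (0,1)
step 1: (243, 22)  from 22·(11,1) + (1,0)
(x₁, y₁) = (243, 22);  243² − 122·22² = 1 ✓

243 22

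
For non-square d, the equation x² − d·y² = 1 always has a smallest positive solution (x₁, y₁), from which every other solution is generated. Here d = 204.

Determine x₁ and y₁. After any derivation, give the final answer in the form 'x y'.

[14; 3,1,1,6,1,1,3,28] for √204; ℓ=8 ⇒ convergent index 7
a_0=14:  p_0=14·1+0=14,  q_0=14·0+1=1
a_1=3:  p_1=3·14+1=43,  q_1=3·1+0=3
…
a_3=1:  p_3=1·57+43=100,  q_3=1·4+3=7
a_4=6:  p_4=6·100+57=657,  q_4=6·7+4=46
…
a_6=1:  p_6=1·757+657=1414,  q_6=1·53+46=99
a_7=3:  p_7=3·1414+757=4999,  q_7=3·99+53=350
fundamental: x₁=4999, y₁=350  (since 24990001 − 204·122500 = 1)

4999 350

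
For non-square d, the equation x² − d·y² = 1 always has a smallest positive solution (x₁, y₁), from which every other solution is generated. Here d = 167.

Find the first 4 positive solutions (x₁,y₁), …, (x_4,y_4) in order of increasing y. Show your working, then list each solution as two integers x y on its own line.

168 13
56447 4368
18966024 1467635
6372527617 493120992

√167 → a₀=12, period (1,11,1,24); ℓ=4 even so k=3
i=0: a=12 ⇒ p=12, q=1
…
i=2: a=11 ⇒ p=155, q=12
i=3: a=1 ⇒ p=168, q=13
→ (168, 13).  Check: 168²=28224, 167·13²=28223, difference 1.
(x_2, y_2) = (168·168 + 167·13·13, 168·13 + 13·168) = (56447, 4368)
(x_3, y_3) = (168·56447 + 167·13·4368, 168·4368 + 13·56447) = (18966024, 1467635)
(x_4, y_4) = (168·18966024 + 167·13·1467635, 168·1467635 + 13·18966024) = (6372527617, 493120992)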